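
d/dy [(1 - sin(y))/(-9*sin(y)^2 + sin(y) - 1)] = 9*(2 - sin(y))*sin(y)*cos(y)/(9*sin(y)^2 - sin(y) + 1)^2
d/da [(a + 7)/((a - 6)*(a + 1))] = (-a^2 - 14*a + 29)/(a^4 - 10*a^3 + 13*a^2 + 60*a + 36)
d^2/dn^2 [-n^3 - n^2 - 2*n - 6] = -6*n - 2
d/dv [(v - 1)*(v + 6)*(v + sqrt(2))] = 3*v^2 + 2*sqrt(2)*v + 10*v - 6 + 5*sqrt(2)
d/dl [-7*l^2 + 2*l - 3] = 2 - 14*l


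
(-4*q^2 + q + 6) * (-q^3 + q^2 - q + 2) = 4*q^5 - 5*q^4 - q^3 - 3*q^2 - 4*q + 12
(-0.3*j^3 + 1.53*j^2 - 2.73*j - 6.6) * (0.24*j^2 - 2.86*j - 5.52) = -0.072*j^5 + 1.2252*j^4 - 3.375*j^3 - 2.2218*j^2 + 33.9456*j + 36.432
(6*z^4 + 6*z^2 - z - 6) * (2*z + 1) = 12*z^5 + 6*z^4 + 12*z^3 + 4*z^2 - 13*z - 6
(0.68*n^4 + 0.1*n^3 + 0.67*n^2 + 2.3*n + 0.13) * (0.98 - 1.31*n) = -0.8908*n^5 + 0.5354*n^4 - 0.7797*n^3 - 2.3564*n^2 + 2.0837*n + 0.1274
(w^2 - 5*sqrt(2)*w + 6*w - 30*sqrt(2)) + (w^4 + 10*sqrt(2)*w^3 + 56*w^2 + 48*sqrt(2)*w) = w^4 + 10*sqrt(2)*w^3 + 57*w^2 + 6*w + 43*sqrt(2)*w - 30*sqrt(2)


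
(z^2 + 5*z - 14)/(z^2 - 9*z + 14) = (z + 7)/(z - 7)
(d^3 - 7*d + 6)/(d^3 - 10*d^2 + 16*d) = (d^2 + 2*d - 3)/(d*(d - 8))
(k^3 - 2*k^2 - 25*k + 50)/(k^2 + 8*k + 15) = (k^2 - 7*k + 10)/(k + 3)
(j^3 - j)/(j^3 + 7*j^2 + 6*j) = (j - 1)/(j + 6)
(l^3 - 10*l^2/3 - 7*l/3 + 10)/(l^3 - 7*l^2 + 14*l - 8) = (l^2 - 4*l/3 - 5)/(l^2 - 5*l + 4)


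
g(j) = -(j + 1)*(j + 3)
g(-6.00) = -15.00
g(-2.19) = 0.96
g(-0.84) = -0.35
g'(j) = -2*j - 4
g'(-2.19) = 0.38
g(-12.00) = -99.00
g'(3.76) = -11.52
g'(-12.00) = 20.00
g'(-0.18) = -3.64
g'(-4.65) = 5.30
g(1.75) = -13.06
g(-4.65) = -6.02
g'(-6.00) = 8.00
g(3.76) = -32.18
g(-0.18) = -2.31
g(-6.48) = -19.07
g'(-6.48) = 8.96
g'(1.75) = -7.50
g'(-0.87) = -2.26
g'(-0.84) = -2.32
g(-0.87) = -0.28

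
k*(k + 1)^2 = k^3 + 2*k^2 + k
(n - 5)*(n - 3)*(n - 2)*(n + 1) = n^4 - 9*n^3 + 21*n^2 + n - 30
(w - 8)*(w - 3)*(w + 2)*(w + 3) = w^4 - 6*w^3 - 25*w^2 + 54*w + 144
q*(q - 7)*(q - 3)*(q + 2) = q^4 - 8*q^3 + q^2 + 42*q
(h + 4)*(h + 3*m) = h^2 + 3*h*m + 4*h + 12*m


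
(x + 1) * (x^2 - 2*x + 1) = x^3 - x^2 - x + 1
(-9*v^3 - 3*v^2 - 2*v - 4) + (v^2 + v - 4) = -9*v^3 - 2*v^2 - v - 8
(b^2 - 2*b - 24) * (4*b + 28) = 4*b^3 + 20*b^2 - 152*b - 672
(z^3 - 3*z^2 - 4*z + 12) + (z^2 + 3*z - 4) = z^3 - 2*z^2 - z + 8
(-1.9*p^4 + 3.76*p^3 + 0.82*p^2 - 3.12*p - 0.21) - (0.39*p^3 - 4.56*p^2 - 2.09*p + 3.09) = -1.9*p^4 + 3.37*p^3 + 5.38*p^2 - 1.03*p - 3.3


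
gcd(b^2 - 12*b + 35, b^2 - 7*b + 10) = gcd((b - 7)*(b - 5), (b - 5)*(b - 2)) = b - 5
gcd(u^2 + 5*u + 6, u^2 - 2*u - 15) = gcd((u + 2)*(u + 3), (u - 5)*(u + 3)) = u + 3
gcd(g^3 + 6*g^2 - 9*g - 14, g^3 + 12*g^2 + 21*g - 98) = g^2 + 5*g - 14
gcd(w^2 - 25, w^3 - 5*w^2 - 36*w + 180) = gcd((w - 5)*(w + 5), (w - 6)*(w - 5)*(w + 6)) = w - 5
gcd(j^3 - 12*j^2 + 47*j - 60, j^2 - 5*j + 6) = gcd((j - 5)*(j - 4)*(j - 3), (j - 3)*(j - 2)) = j - 3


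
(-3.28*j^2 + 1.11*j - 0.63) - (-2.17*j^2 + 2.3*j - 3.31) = -1.11*j^2 - 1.19*j + 2.68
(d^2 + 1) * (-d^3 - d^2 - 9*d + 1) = -d^5 - d^4 - 10*d^3 - 9*d + 1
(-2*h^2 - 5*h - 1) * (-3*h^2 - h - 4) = 6*h^4 + 17*h^3 + 16*h^2 + 21*h + 4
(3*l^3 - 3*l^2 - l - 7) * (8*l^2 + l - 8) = 24*l^5 - 21*l^4 - 35*l^3 - 33*l^2 + l + 56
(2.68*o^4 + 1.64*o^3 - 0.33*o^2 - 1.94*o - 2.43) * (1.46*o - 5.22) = 3.9128*o^5 - 11.5952*o^4 - 9.0426*o^3 - 1.1098*o^2 + 6.579*o + 12.6846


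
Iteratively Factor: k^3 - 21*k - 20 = (k - 5)*(k^2 + 5*k + 4) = (k - 5)*(k + 1)*(k + 4)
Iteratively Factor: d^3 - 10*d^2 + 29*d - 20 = (d - 5)*(d^2 - 5*d + 4) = (d - 5)*(d - 1)*(d - 4)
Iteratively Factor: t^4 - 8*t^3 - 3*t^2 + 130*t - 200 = (t + 4)*(t^3 - 12*t^2 + 45*t - 50) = (t - 2)*(t + 4)*(t^2 - 10*t + 25) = (t - 5)*(t - 2)*(t + 4)*(t - 5)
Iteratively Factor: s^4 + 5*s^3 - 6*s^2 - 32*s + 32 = (s + 4)*(s^3 + s^2 - 10*s + 8) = (s + 4)^2*(s^2 - 3*s + 2) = (s - 2)*(s + 4)^2*(s - 1)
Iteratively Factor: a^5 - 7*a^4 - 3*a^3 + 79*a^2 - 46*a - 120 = (a - 5)*(a^4 - 2*a^3 - 13*a^2 + 14*a + 24) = (a - 5)*(a - 2)*(a^3 - 13*a - 12) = (a - 5)*(a - 2)*(a + 1)*(a^2 - a - 12) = (a - 5)*(a - 4)*(a - 2)*(a + 1)*(a + 3)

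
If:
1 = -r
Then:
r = -1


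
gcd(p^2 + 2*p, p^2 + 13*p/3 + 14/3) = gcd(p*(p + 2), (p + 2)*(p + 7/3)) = p + 2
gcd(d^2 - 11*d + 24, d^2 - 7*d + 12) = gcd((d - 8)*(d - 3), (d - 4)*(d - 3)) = d - 3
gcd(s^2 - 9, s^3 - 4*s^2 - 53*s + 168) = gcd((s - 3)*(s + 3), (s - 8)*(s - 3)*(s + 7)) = s - 3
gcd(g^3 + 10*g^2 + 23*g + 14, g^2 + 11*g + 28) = g + 7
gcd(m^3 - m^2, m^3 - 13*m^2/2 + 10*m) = m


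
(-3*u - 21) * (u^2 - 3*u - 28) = -3*u^3 - 12*u^2 + 147*u + 588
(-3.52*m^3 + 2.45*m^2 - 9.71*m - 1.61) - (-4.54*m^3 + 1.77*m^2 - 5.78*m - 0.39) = 1.02*m^3 + 0.68*m^2 - 3.93*m - 1.22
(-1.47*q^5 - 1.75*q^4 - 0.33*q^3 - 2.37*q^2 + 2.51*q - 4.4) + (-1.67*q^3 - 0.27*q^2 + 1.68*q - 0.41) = -1.47*q^5 - 1.75*q^4 - 2.0*q^3 - 2.64*q^2 + 4.19*q - 4.81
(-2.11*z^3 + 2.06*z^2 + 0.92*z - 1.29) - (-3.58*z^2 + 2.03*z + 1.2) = -2.11*z^3 + 5.64*z^2 - 1.11*z - 2.49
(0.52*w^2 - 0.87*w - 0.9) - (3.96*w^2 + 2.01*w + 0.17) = -3.44*w^2 - 2.88*w - 1.07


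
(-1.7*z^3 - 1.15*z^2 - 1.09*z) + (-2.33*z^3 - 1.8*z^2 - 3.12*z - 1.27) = -4.03*z^3 - 2.95*z^2 - 4.21*z - 1.27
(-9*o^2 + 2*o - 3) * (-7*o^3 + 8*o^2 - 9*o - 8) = 63*o^5 - 86*o^4 + 118*o^3 + 30*o^2 + 11*o + 24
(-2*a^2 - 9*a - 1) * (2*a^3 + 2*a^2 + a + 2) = -4*a^5 - 22*a^4 - 22*a^3 - 15*a^2 - 19*a - 2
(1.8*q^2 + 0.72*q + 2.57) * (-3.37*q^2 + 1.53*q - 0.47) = -6.066*q^4 + 0.3276*q^3 - 8.4053*q^2 + 3.5937*q - 1.2079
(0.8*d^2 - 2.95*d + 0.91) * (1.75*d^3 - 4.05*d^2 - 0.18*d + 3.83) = 1.4*d^5 - 8.4025*d^4 + 13.396*d^3 - 0.0904999999999997*d^2 - 11.4623*d + 3.4853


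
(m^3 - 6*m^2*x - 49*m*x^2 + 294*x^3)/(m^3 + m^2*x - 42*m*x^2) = (m - 7*x)/m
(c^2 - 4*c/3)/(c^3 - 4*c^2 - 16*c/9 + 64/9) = 3*c/(3*c^2 - 8*c - 16)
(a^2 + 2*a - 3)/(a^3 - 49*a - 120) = (a - 1)/(a^2 - 3*a - 40)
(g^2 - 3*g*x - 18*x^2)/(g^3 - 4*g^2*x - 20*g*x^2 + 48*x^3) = (-g - 3*x)/(-g^2 - 2*g*x + 8*x^2)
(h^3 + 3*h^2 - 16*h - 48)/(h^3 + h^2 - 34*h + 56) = (h^2 + 7*h + 12)/(h^2 + 5*h - 14)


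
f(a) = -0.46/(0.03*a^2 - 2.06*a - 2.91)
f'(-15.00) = -0.00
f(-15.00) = -0.01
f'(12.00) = -0.00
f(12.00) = 0.02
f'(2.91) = -0.01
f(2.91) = 0.05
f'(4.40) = -0.01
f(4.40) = 0.04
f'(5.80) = -0.00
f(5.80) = 0.03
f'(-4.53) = -0.02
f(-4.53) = -0.07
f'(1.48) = -0.03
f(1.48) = 0.08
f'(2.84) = -0.01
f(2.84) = 0.05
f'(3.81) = -0.01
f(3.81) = 0.04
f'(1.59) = -0.02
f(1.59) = 0.08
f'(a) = -0.46*(2.06 - 0.06*a)/(0.03*a^2 - 2.06*a - 2.91)^2 = (0.0276*a - 0.9476)/(-0.03*a^2 + 2.06*a + 2.91)^2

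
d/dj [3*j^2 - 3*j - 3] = 6*j - 3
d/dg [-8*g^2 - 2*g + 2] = -16*g - 2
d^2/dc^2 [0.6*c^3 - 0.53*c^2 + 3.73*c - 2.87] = 3.6*c - 1.06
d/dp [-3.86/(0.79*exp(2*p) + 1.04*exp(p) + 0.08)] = (6.0988*exp(p) + 4.0144)*exp(p)/(0.79*exp(2*p) + 1.04*exp(p) + 0.08)^2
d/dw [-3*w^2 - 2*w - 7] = -6*w - 2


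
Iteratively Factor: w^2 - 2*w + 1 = (w - 1)*(w - 1)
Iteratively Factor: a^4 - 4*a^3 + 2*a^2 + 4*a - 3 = (a - 1)*(a^3 - 3*a^2 - a + 3) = (a - 1)^2*(a^2 - 2*a - 3) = (a - 1)^2*(a + 1)*(a - 3)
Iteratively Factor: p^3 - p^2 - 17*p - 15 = (p + 1)*(p^2 - 2*p - 15) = (p - 5)*(p + 1)*(p + 3)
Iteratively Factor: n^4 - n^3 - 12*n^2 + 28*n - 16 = (n + 4)*(n^3 - 5*n^2 + 8*n - 4) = (n - 1)*(n + 4)*(n^2 - 4*n + 4) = (n - 2)*(n - 1)*(n + 4)*(n - 2)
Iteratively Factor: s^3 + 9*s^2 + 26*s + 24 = (s + 3)*(s^2 + 6*s + 8) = (s + 2)*(s + 3)*(s + 4)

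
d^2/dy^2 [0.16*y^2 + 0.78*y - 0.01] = 0.320000000000000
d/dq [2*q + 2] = 2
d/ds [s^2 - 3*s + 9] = 2*s - 3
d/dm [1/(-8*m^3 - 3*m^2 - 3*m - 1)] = 3*(8*m^2 + 2*m + 1)/(8*m^3 + 3*m^2 + 3*m + 1)^2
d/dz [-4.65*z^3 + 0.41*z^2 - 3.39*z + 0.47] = -13.95*z^2 + 0.82*z - 3.39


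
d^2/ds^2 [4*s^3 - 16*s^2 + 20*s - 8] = 24*s - 32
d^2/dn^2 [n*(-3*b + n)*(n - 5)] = -6*b + 6*n - 10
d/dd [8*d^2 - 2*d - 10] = 16*d - 2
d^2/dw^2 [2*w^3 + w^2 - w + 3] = 12*w + 2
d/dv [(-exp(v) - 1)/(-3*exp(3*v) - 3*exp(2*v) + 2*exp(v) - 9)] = (-(exp(v) + 1)*(9*exp(2*v) + 6*exp(v) - 2) + 3*exp(3*v) + 3*exp(2*v) - 2*exp(v) + 9)*exp(v)/(3*exp(3*v) + 3*exp(2*v) - 2*exp(v) + 9)^2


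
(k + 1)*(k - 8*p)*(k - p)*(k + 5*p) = k^4 - 4*k^3*p + k^3 - 37*k^2*p^2 - 4*k^2*p + 40*k*p^3 - 37*k*p^2 + 40*p^3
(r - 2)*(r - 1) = r^2 - 3*r + 2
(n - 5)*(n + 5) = n^2 - 25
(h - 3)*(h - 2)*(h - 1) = h^3 - 6*h^2 + 11*h - 6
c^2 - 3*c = c*(c - 3)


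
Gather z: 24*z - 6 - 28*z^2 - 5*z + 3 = -28*z^2 + 19*z - 3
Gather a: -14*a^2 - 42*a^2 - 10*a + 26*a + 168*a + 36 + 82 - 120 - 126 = -56*a^2 + 184*a - 128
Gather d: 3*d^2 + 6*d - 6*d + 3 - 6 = 3*d^2 - 3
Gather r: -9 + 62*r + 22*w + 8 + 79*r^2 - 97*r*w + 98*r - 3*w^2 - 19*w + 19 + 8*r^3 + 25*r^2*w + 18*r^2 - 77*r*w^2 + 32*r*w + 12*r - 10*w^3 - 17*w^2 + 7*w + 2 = 8*r^3 + r^2*(25*w + 97) + r*(-77*w^2 - 65*w + 172) - 10*w^3 - 20*w^2 + 10*w + 20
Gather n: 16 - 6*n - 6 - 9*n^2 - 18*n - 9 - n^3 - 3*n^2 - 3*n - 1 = -n^3 - 12*n^2 - 27*n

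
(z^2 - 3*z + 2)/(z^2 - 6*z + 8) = (z - 1)/(z - 4)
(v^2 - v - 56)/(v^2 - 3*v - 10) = (-v^2 + v + 56)/(-v^2 + 3*v + 10)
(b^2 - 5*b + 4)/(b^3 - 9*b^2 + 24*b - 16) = 1/(b - 4)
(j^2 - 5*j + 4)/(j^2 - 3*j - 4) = (j - 1)/(j + 1)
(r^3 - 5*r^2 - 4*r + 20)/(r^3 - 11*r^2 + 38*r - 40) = (r + 2)/(r - 4)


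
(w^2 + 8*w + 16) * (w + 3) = w^3 + 11*w^2 + 40*w + 48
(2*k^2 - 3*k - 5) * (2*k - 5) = 4*k^3 - 16*k^2 + 5*k + 25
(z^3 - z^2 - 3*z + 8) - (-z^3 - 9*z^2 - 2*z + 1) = 2*z^3 + 8*z^2 - z + 7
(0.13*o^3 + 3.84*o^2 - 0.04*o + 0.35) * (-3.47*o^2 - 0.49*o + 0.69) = -0.4511*o^5 - 13.3885*o^4 - 1.6531*o^3 + 1.4547*o^2 - 0.1991*o + 0.2415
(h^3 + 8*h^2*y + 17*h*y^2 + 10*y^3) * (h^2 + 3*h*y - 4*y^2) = h^5 + 11*h^4*y + 37*h^3*y^2 + 29*h^2*y^3 - 38*h*y^4 - 40*y^5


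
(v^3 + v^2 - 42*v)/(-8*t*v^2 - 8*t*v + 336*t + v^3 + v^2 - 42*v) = -v/(8*t - v)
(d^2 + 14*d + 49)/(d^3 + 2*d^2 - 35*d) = (d + 7)/(d*(d - 5))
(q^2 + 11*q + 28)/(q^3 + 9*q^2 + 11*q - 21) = (q + 4)/(q^2 + 2*q - 3)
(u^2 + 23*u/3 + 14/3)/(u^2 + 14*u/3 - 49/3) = (3*u + 2)/(3*u - 7)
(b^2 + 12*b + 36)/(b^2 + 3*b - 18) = (b + 6)/(b - 3)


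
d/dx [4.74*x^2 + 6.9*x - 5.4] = 9.48*x + 6.9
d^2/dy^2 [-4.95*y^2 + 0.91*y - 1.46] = -9.90000000000000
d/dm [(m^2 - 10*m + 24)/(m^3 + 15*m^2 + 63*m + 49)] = (-m^3 + 27*m^2 - 48*m - 286)/(m^5 + 23*m^4 + 190*m^3 + 658*m^2 + 833*m + 343)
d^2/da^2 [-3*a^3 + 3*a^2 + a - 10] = 6 - 18*a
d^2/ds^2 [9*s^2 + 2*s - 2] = 18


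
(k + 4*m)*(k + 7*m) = k^2 + 11*k*m + 28*m^2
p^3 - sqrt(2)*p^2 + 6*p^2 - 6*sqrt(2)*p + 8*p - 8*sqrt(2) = (p + 2)*(p + 4)*(p - sqrt(2))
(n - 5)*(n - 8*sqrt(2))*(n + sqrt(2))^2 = n^4 - 6*sqrt(2)*n^3 - 5*n^3 - 30*n^2 + 30*sqrt(2)*n^2 - 16*sqrt(2)*n + 150*n + 80*sqrt(2)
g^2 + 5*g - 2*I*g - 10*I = (g + 5)*(g - 2*I)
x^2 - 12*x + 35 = (x - 7)*(x - 5)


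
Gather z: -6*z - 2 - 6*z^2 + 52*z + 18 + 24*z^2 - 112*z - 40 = 18*z^2 - 66*z - 24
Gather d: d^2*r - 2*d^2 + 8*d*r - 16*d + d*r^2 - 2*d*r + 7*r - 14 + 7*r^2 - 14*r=d^2*(r - 2) + d*(r^2 + 6*r - 16) + 7*r^2 - 7*r - 14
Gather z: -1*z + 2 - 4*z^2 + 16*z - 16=-4*z^2 + 15*z - 14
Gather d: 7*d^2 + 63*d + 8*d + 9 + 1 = 7*d^2 + 71*d + 10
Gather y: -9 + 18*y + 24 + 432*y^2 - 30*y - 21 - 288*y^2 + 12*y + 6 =144*y^2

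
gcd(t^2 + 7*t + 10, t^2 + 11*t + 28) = 1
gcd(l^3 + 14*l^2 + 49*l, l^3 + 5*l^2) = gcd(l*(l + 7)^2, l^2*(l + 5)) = l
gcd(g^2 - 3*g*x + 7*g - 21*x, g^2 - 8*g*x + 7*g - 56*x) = g + 7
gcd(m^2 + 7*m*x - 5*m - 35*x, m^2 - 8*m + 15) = m - 5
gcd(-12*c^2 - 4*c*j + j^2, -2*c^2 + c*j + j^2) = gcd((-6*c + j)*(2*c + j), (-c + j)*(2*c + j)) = 2*c + j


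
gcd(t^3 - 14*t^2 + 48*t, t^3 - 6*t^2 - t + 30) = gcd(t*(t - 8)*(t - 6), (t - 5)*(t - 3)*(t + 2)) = 1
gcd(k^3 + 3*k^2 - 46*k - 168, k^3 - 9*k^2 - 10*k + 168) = k^2 - 3*k - 28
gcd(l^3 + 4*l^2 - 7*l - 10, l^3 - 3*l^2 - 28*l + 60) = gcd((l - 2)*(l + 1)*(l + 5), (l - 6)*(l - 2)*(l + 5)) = l^2 + 3*l - 10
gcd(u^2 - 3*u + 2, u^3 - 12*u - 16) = 1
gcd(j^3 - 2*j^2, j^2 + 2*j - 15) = 1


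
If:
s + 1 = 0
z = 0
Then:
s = -1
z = 0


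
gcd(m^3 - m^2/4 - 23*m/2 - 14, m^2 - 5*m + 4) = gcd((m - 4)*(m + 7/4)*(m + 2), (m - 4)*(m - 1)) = m - 4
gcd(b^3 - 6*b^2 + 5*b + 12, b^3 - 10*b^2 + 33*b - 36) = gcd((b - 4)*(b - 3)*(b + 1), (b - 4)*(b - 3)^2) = b^2 - 7*b + 12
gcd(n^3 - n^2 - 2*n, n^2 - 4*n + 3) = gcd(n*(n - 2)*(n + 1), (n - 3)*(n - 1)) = 1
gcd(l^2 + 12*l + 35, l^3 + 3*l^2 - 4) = 1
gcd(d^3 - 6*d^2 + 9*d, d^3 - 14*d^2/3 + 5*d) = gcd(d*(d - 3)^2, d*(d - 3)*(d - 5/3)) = d^2 - 3*d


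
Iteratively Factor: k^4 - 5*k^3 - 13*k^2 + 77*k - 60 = (k + 4)*(k^3 - 9*k^2 + 23*k - 15) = (k - 1)*(k + 4)*(k^2 - 8*k + 15) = (k - 5)*(k - 1)*(k + 4)*(k - 3)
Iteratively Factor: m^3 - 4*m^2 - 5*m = (m - 5)*(m^2 + m) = m*(m - 5)*(m + 1)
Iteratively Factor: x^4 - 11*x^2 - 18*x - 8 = (x + 1)*(x^3 - x^2 - 10*x - 8) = (x - 4)*(x + 1)*(x^2 + 3*x + 2) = (x - 4)*(x + 1)^2*(x + 2)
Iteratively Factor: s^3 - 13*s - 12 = (s + 1)*(s^2 - s - 12) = (s - 4)*(s + 1)*(s + 3)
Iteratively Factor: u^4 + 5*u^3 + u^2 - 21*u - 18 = (u + 3)*(u^3 + 2*u^2 - 5*u - 6) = (u + 1)*(u + 3)*(u^2 + u - 6) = (u - 2)*(u + 1)*(u + 3)*(u + 3)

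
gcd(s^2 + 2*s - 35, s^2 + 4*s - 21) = s + 7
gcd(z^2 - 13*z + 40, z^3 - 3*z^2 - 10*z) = z - 5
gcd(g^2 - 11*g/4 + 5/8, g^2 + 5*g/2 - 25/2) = g - 5/2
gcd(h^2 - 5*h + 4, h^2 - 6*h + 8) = h - 4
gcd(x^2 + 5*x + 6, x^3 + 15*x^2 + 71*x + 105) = x + 3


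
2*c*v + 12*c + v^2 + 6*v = (2*c + v)*(v + 6)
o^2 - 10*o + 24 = (o - 6)*(o - 4)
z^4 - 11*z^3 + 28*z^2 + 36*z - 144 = (z - 6)*(z - 4)*(z - 3)*(z + 2)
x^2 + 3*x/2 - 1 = (x - 1/2)*(x + 2)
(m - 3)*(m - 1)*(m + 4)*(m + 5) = m^4 + 5*m^3 - 13*m^2 - 53*m + 60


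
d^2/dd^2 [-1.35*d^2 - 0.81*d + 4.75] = -2.70000000000000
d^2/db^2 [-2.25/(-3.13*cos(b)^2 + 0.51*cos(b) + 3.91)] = (88.1721*(1 - cos(b)^2)^2 - 10.775025*cos(b)^3 + 154.815975*cos(b)^2 + 17.063325*cos(b) - 144.4149)/(-3.13*cos(b)^2 + 0.51*cos(b) + 3.91)^3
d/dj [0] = 0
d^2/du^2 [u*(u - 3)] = 2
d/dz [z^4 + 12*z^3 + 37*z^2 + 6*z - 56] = 4*z^3 + 36*z^2 + 74*z + 6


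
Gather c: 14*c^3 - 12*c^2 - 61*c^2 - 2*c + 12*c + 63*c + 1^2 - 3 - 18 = 14*c^3 - 73*c^2 + 73*c - 20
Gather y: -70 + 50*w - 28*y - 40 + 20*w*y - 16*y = 50*w + y*(20*w - 44) - 110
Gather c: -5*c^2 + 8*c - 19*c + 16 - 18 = -5*c^2 - 11*c - 2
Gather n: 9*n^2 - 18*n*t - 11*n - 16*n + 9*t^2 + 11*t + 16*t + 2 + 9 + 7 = 9*n^2 + n*(-18*t - 27) + 9*t^2 + 27*t + 18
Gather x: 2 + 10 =12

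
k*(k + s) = k^2 + k*s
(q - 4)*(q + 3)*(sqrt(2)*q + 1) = sqrt(2)*q^3 - sqrt(2)*q^2 + q^2 - 12*sqrt(2)*q - q - 12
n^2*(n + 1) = n^3 + n^2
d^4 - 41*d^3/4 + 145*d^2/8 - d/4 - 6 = (d - 8)*(d - 2)*(d - 3/4)*(d + 1/2)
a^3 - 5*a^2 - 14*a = a*(a - 7)*(a + 2)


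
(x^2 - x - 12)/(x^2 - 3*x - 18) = (x - 4)/(x - 6)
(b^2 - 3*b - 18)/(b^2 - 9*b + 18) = (b + 3)/(b - 3)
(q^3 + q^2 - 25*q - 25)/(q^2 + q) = q - 25/q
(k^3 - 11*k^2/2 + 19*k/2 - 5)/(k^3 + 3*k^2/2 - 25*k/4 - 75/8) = 4*(k^2 - 3*k + 2)/(4*k^2 + 16*k + 15)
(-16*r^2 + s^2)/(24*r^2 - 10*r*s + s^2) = (-4*r - s)/(6*r - s)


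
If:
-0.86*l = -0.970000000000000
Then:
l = 1.13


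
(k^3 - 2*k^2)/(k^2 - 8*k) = k*(k - 2)/(k - 8)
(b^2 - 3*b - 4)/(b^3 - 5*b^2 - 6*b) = (b - 4)/(b*(b - 6))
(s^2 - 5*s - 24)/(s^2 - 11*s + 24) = (s + 3)/(s - 3)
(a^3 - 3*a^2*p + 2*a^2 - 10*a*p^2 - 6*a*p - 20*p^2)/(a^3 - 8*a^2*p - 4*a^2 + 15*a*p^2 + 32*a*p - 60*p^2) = (-a^2 - 2*a*p - 2*a - 4*p)/(-a^2 + 3*a*p + 4*a - 12*p)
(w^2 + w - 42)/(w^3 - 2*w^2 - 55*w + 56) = (w - 6)/(w^2 - 9*w + 8)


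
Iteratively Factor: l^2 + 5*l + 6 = (l + 3)*(l + 2)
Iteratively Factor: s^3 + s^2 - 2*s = (s)*(s^2 + s - 2) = s*(s - 1)*(s + 2)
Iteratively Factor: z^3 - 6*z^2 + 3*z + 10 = (z + 1)*(z^2 - 7*z + 10) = (z - 2)*(z + 1)*(z - 5)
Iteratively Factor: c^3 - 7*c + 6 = (c - 1)*(c^2 + c - 6) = (c - 1)*(c + 3)*(c - 2)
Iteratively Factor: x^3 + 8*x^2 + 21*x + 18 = (x + 3)*(x^2 + 5*x + 6) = (x + 2)*(x + 3)*(x + 3)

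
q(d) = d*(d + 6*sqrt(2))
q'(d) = 2*d + 6*sqrt(2)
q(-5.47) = -16.49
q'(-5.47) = -2.45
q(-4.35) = -17.99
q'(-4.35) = -0.21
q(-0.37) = -3.00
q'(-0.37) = 7.75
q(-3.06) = -16.60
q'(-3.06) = 2.37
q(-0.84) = -6.42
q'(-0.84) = 6.81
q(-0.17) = -1.41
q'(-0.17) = 8.15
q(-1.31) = -9.40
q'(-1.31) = 5.87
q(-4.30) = -18.00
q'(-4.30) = -0.11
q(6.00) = 86.91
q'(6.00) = 20.49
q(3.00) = 34.46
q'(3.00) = 14.49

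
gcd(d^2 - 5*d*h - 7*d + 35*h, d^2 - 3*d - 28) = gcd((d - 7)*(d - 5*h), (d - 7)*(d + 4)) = d - 7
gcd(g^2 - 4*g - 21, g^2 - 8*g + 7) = g - 7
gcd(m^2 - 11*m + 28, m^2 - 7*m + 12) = m - 4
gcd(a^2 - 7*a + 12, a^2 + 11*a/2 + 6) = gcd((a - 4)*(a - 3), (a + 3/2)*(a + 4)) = 1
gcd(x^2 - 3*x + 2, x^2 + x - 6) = x - 2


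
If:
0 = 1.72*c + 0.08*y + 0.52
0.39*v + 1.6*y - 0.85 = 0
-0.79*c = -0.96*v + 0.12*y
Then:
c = -0.33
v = -0.20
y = 0.58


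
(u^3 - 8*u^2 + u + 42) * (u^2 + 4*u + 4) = u^5 - 4*u^4 - 27*u^3 + 14*u^2 + 172*u + 168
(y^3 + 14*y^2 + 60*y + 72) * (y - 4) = y^4 + 10*y^3 + 4*y^2 - 168*y - 288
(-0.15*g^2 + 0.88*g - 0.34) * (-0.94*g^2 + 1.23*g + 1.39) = 0.141*g^4 - 1.0117*g^3 + 1.1935*g^2 + 0.805*g - 0.4726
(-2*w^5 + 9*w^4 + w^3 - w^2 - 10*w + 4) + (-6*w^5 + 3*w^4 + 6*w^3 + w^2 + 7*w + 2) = -8*w^5 + 12*w^4 + 7*w^3 - 3*w + 6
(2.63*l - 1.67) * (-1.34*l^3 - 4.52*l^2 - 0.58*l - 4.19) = -3.5242*l^4 - 9.6498*l^3 + 6.023*l^2 - 10.0511*l + 6.9973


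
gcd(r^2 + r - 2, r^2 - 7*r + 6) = r - 1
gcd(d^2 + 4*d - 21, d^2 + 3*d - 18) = d - 3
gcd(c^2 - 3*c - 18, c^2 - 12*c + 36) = c - 6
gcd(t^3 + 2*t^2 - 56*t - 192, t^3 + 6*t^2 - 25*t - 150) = t + 6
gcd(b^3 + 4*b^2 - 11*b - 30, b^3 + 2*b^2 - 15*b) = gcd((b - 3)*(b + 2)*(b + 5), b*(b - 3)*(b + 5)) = b^2 + 2*b - 15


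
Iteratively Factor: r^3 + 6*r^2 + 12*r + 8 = (r + 2)*(r^2 + 4*r + 4) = (r + 2)^2*(r + 2)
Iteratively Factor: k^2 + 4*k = (k)*(k + 4)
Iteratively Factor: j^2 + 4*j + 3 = (j + 1)*(j + 3)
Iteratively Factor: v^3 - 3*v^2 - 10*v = (v + 2)*(v^2 - 5*v) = (v - 5)*(v + 2)*(v)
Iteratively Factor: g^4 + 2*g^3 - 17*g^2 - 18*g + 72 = (g - 2)*(g^3 + 4*g^2 - 9*g - 36) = (g - 2)*(g + 3)*(g^2 + g - 12) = (g - 3)*(g - 2)*(g + 3)*(g + 4)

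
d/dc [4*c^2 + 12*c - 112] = 8*c + 12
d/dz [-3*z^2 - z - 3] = -6*z - 1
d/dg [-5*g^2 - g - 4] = -10*g - 1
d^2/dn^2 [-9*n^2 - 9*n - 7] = -18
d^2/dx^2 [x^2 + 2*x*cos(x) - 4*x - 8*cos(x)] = -2*x*cos(x) - 4*sin(x) + 8*cos(x) + 2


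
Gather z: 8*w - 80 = 8*w - 80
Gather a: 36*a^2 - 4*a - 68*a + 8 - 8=36*a^2 - 72*a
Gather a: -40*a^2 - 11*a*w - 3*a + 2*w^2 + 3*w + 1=-40*a^2 + a*(-11*w - 3) + 2*w^2 + 3*w + 1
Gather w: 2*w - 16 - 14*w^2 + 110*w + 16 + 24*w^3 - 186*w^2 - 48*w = 24*w^3 - 200*w^2 + 64*w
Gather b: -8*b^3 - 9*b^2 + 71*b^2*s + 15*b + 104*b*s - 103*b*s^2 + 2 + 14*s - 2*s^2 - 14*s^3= -8*b^3 + b^2*(71*s - 9) + b*(-103*s^2 + 104*s + 15) - 14*s^3 - 2*s^2 + 14*s + 2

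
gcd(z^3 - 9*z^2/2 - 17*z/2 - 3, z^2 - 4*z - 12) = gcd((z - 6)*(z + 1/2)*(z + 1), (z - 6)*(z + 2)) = z - 6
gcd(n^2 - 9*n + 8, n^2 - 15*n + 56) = n - 8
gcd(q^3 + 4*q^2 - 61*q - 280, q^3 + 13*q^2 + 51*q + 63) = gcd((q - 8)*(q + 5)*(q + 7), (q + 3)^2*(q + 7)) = q + 7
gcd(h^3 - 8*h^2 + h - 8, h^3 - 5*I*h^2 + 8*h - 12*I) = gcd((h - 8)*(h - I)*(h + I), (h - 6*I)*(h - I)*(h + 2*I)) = h - I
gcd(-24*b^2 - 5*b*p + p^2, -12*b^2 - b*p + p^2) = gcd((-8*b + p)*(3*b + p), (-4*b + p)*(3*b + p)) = 3*b + p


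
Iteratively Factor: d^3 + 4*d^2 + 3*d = (d + 3)*(d^2 + d) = d*(d + 3)*(d + 1)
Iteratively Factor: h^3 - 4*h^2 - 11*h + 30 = (h + 3)*(h^2 - 7*h + 10) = (h - 2)*(h + 3)*(h - 5)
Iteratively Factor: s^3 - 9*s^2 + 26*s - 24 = (s - 2)*(s^2 - 7*s + 12) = (s - 4)*(s - 2)*(s - 3)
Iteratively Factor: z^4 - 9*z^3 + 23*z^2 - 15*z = (z)*(z^3 - 9*z^2 + 23*z - 15) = z*(z - 3)*(z^2 - 6*z + 5) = z*(z - 5)*(z - 3)*(z - 1)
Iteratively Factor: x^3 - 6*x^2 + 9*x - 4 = (x - 4)*(x^2 - 2*x + 1) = (x - 4)*(x - 1)*(x - 1)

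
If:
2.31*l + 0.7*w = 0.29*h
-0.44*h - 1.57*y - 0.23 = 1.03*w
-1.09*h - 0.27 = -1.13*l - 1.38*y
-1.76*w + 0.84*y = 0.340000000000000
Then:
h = -0.18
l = 0.03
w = -0.18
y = 0.02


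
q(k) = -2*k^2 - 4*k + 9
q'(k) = -4*k - 4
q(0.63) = 5.69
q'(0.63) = -6.52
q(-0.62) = 10.71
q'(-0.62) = -1.52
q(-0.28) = 9.96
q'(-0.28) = -2.88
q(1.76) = -4.24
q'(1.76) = -11.04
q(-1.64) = 10.18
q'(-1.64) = 2.56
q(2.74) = -16.98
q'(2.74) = -14.96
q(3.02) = -21.32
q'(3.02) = -16.08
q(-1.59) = 10.30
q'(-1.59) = 2.36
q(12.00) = -327.00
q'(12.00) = -52.00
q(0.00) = 9.00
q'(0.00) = -4.00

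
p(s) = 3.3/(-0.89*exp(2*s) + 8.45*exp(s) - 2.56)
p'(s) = 3.3*(1.78*exp(2*s) - 8.45*exp(s))/(-0.89*exp(2*s) + 8.45*exp(s) - 2.56)^2 = (5.874*exp(s) - 27.885)*exp(s)/(0.89*exp(2*s) - 8.45*exp(s) + 2.56)^2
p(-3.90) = -1.38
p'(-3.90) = -0.10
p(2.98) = -0.02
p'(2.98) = 0.05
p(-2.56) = -1.73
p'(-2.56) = -0.58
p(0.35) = 0.43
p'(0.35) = -0.48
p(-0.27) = 0.98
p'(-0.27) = -1.57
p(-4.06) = -1.37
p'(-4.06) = -0.08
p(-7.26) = -1.29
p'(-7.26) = -0.00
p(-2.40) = -1.83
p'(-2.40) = -0.77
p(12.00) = 0.00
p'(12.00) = 0.00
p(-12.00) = -1.29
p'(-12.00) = 0.00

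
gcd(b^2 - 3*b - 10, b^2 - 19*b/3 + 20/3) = b - 5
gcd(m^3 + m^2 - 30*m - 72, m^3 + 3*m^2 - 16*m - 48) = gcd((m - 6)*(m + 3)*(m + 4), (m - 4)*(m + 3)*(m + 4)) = m^2 + 7*m + 12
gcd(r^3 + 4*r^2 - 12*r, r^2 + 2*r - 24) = r + 6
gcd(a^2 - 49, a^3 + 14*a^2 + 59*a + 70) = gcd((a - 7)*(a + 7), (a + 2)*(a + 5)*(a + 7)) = a + 7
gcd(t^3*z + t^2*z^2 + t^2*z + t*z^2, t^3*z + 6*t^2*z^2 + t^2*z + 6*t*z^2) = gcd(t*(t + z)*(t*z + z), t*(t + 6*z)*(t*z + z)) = t^2*z + t*z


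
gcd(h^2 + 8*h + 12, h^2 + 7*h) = 1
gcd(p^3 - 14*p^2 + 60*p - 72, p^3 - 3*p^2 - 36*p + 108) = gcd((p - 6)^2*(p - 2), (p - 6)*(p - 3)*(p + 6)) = p - 6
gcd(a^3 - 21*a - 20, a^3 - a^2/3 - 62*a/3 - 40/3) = a^2 - a - 20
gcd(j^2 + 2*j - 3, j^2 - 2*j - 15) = j + 3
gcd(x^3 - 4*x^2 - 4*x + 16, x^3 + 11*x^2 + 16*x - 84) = x - 2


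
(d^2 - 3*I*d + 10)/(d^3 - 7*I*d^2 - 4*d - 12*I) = (-d^2 + 3*I*d - 10)/(-d^3 + 7*I*d^2 + 4*d + 12*I)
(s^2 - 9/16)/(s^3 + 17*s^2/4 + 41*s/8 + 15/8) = (4*s - 3)/(2*(2*s^2 + 7*s + 5))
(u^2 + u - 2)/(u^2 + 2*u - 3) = (u + 2)/(u + 3)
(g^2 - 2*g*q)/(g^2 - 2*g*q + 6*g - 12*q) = g/(g + 6)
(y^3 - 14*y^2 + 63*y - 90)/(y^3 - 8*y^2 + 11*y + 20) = (y^2 - 9*y + 18)/(y^2 - 3*y - 4)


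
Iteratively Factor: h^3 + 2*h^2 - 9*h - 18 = (h + 2)*(h^2 - 9) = (h - 3)*(h + 2)*(h + 3)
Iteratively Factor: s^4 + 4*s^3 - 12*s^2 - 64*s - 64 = (s + 4)*(s^3 - 12*s - 16) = (s + 2)*(s + 4)*(s^2 - 2*s - 8) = (s - 4)*(s + 2)*(s + 4)*(s + 2)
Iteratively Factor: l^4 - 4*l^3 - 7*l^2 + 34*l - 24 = (l - 1)*(l^3 - 3*l^2 - 10*l + 24) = (l - 2)*(l - 1)*(l^2 - l - 12) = (l - 4)*(l - 2)*(l - 1)*(l + 3)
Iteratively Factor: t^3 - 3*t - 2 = (t + 1)*(t^2 - t - 2) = (t + 1)^2*(t - 2)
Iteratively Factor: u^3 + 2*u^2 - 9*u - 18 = (u + 3)*(u^2 - u - 6) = (u - 3)*(u + 3)*(u + 2)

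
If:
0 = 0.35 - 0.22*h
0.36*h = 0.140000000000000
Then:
No Solution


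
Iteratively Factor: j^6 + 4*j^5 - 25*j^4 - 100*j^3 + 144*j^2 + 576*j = (j - 3)*(j^5 + 7*j^4 - 4*j^3 - 112*j^2 - 192*j) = (j - 3)*(j + 3)*(j^4 + 4*j^3 - 16*j^2 - 64*j) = (j - 4)*(j - 3)*(j + 3)*(j^3 + 8*j^2 + 16*j) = (j - 4)*(j - 3)*(j + 3)*(j + 4)*(j^2 + 4*j) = j*(j - 4)*(j - 3)*(j + 3)*(j + 4)*(j + 4)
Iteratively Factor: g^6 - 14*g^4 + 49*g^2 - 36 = (g - 1)*(g^5 + g^4 - 13*g^3 - 13*g^2 + 36*g + 36) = (g - 3)*(g - 1)*(g^4 + 4*g^3 - g^2 - 16*g - 12) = (g - 3)*(g - 2)*(g - 1)*(g^3 + 6*g^2 + 11*g + 6) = (g - 3)*(g - 2)*(g - 1)*(g + 2)*(g^2 + 4*g + 3) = (g - 3)*(g - 2)*(g - 1)*(g + 2)*(g + 3)*(g + 1)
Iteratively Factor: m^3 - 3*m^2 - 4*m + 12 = (m - 2)*(m^2 - m - 6) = (m - 2)*(m + 2)*(m - 3)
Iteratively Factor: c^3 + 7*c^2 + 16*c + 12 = (c + 3)*(c^2 + 4*c + 4) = (c + 2)*(c + 3)*(c + 2)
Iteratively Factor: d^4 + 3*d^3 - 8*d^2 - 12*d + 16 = (d + 4)*(d^3 - d^2 - 4*d + 4) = (d - 2)*(d + 4)*(d^2 + d - 2) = (d - 2)*(d - 1)*(d + 4)*(d + 2)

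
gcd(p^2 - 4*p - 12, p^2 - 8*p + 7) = 1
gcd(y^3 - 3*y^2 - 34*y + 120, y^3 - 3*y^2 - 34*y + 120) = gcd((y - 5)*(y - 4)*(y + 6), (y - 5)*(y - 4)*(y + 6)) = y^3 - 3*y^2 - 34*y + 120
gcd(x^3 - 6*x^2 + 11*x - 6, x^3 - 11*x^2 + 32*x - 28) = x - 2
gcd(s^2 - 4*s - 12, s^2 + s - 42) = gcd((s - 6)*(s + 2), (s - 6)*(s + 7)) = s - 6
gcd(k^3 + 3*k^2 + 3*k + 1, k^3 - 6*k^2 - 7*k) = k + 1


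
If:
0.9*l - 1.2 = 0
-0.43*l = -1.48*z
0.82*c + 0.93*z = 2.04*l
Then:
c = 2.88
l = 1.33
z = 0.39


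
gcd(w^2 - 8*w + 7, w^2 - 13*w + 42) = w - 7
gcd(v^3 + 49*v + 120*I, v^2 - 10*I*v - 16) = v - 8*I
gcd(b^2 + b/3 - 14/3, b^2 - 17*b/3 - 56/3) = b + 7/3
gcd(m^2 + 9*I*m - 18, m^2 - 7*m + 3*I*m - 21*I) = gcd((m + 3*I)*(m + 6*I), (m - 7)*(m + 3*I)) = m + 3*I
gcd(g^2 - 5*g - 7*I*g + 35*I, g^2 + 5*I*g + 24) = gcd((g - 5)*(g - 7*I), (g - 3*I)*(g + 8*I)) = 1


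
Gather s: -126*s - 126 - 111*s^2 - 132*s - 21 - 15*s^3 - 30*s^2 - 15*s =-15*s^3 - 141*s^2 - 273*s - 147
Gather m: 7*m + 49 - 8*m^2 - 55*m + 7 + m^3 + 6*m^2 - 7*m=m^3 - 2*m^2 - 55*m + 56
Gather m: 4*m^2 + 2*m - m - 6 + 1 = 4*m^2 + m - 5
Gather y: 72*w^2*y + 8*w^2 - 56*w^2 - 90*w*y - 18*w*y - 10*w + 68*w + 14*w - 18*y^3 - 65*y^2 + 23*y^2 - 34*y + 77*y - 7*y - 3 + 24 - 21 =-48*w^2 + 72*w - 18*y^3 - 42*y^2 + y*(72*w^2 - 108*w + 36)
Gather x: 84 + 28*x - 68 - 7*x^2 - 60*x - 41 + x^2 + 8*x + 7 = -6*x^2 - 24*x - 18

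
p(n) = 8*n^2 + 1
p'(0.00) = 0.00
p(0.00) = 1.00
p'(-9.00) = -144.00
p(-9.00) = 649.00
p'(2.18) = 34.88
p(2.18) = 39.02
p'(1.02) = 16.32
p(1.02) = 9.32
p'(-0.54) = -8.64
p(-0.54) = 3.33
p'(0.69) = 11.04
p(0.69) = 4.81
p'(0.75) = 12.00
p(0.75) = 5.50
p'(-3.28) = -52.48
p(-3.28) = 87.07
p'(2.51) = 40.16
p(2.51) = 51.40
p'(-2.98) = -47.68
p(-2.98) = 72.04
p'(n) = 16*n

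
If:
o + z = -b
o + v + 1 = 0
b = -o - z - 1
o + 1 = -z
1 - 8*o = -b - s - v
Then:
No Solution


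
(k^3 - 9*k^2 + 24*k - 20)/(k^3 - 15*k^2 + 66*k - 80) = (k - 2)/(k - 8)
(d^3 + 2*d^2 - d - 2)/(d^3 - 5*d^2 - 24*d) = (-d^3 - 2*d^2 + d + 2)/(d*(-d^2 + 5*d + 24))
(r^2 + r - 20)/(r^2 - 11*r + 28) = (r + 5)/(r - 7)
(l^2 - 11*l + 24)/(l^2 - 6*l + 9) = (l - 8)/(l - 3)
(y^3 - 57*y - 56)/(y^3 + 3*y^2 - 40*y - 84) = (y^2 - 7*y - 8)/(y^2 - 4*y - 12)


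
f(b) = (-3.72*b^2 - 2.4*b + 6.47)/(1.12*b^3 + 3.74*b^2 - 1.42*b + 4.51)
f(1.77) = -0.47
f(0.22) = 1.31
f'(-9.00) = 0.10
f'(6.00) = 0.04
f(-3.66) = -7.06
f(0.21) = 1.32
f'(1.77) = -0.25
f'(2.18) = -0.07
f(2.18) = -0.53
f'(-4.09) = 71.68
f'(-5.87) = 0.57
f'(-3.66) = 28.46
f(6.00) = -0.38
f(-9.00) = 0.55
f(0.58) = 0.74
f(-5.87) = 1.27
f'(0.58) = -1.88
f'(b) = (-7.44*b - 2.4)/(1.12*b^3 + 3.74*b^2 - 1.42*b + 4.51) + (-3.72*b^2 - 2.4*b + 6.47)*(-3.36*b^2 - 7.48*b + 1.42)/(1.12*b^3 + 3.74*b^2 - 1.42*b + 4.51)^2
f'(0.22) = -1.04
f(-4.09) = 12.26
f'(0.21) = -0.99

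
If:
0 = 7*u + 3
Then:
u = -3/7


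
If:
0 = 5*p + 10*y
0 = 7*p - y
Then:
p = 0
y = 0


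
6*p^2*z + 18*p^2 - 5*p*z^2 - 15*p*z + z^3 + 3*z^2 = (-3*p + z)*(-2*p + z)*(z + 3)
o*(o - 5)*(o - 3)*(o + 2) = o^4 - 6*o^3 - o^2 + 30*o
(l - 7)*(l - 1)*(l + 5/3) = l^3 - 19*l^2/3 - 19*l/3 + 35/3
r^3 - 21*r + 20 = (r - 4)*(r - 1)*(r + 5)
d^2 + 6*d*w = d*(d + 6*w)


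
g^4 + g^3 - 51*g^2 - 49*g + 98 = (g - 7)*(g - 1)*(g + 2)*(g + 7)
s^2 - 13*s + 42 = (s - 7)*(s - 6)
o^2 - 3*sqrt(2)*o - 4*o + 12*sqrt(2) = (o - 4)*(o - 3*sqrt(2))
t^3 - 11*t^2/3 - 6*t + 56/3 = (t - 4)*(t - 2)*(t + 7/3)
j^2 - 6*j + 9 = (j - 3)^2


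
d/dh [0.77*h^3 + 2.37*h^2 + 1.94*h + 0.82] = 2.31*h^2 + 4.74*h + 1.94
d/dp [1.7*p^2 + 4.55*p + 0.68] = 3.4*p + 4.55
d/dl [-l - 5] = -1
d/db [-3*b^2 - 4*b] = -6*b - 4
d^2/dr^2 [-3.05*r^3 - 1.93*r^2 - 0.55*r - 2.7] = -18.3*r - 3.86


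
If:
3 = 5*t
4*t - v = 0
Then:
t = 3/5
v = 12/5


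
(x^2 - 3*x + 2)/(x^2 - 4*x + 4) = (x - 1)/(x - 2)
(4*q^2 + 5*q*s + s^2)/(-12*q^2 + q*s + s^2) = (-q - s)/(3*q - s)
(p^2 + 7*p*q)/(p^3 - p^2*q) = (p + 7*q)/(p*(p - q))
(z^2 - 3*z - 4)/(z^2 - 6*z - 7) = (z - 4)/(z - 7)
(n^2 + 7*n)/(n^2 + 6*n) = (n + 7)/(n + 6)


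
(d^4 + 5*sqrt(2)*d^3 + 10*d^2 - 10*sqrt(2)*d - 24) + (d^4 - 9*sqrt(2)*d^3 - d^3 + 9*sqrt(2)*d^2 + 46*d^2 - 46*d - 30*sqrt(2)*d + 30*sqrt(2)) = 2*d^4 - 4*sqrt(2)*d^3 - d^3 + 9*sqrt(2)*d^2 + 56*d^2 - 40*sqrt(2)*d - 46*d - 24 + 30*sqrt(2)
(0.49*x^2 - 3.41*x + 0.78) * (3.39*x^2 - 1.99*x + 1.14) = 1.6611*x^4 - 12.535*x^3 + 9.9887*x^2 - 5.4396*x + 0.8892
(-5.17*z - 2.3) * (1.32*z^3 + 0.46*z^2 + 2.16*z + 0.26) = -6.8244*z^4 - 5.4142*z^3 - 12.2252*z^2 - 6.3122*z - 0.598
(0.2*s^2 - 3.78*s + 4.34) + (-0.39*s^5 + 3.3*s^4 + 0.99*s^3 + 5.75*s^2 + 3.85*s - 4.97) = -0.39*s^5 + 3.3*s^4 + 0.99*s^3 + 5.95*s^2 + 0.0700000000000003*s - 0.63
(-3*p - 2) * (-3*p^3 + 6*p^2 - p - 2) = 9*p^4 - 12*p^3 - 9*p^2 + 8*p + 4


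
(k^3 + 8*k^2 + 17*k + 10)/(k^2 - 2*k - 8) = (k^2 + 6*k + 5)/(k - 4)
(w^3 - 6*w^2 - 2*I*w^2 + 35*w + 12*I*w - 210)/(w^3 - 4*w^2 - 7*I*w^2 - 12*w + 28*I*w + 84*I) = (w + 5*I)/(w + 2)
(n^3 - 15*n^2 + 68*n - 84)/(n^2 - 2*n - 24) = (n^2 - 9*n + 14)/(n + 4)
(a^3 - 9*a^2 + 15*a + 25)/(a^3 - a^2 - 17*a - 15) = (a - 5)/(a + 3)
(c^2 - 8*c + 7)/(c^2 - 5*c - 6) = (-c^2 + 8*c - 7)/(-c^2 + 5*c + 6)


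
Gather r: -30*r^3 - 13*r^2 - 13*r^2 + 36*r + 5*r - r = -30*r^3 - 26*r^2 + 40*r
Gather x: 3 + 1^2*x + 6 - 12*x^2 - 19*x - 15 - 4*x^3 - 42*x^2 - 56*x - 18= -4*x^3 - 54*x^2 - 74*x - 24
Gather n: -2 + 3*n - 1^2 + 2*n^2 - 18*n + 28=2*n^2 - 15*n + 25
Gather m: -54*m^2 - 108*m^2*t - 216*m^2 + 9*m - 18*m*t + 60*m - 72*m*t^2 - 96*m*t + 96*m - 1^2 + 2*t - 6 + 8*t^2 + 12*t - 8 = m^2*(-108*t - 270) + m*(-72*t^2 - 114*t + 165) + 8*t^2 + 14*t - 15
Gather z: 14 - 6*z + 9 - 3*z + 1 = 24 - 9*z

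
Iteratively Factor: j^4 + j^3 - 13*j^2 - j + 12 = (j + 4)*(j^3 - 3*j^2 - j + 3) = (j - 1)*(j + 4)*(j^2 - 2*j - 3) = (j - 3)*(j - 1)*(j + 4)*(j + 1)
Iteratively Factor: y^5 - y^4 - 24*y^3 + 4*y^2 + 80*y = (y)*(y^4 - y^3 - 24*y^2 + 4*y + 80) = y*(y - 5)*(y^3 + 4*y^2 - 4*y - 16) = y*(y - 5)*(y + 4)*(y^2 - 4) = y*(y - 5)*(y + 2)*(y + 4)*(y - 2)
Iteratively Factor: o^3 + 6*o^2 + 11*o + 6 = (o + 1)*(o^2 + 5*o + 6) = (o + 1)*(o + 2)*(o + 3)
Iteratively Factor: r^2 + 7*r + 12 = (r + 4)*(r + 3)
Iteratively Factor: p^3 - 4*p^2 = (p)*(p^2 - 4*p) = p^2*(p - 4)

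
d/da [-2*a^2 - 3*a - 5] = -4*a - 3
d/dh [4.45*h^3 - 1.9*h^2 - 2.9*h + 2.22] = 13.35*h^2 - 3.8*h - 2.9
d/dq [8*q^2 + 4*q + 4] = 16*q + 4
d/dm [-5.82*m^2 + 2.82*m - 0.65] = 2.82 - 11.64*m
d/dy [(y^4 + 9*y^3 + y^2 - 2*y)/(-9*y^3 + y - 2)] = (-9*y^6 + 12*y^4 - 26*y^3 - 53*y^2 - 4*y + 4)/(81*y^6 - 18*y^4 + 36*y^3 + y^2 - 4*y + 4)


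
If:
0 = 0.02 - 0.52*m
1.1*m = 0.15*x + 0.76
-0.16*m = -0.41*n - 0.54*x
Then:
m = 0.04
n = 6.32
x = -4.78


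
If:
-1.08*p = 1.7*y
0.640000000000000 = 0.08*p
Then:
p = 8.00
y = -5.08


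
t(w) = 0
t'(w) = 0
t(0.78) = 0.00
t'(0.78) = 0.00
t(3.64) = 0.00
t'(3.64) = 0.00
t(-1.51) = 0.00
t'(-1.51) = 0.00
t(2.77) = 0.00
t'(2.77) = 0.00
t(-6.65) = 0.00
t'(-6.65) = 0.00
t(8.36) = 0.00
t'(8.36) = 0.00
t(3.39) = 0.00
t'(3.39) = 0.00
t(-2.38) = 0.00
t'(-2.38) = 0.00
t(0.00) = 0.00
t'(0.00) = 0.00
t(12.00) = 0.00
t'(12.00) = 0.00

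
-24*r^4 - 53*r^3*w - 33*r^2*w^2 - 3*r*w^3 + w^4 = (-8*r + w)*(r + w)^2*(3*r + w)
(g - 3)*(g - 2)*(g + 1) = g^3 - 4*g^2 + g + 6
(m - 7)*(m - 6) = m^2 - 13*m + 42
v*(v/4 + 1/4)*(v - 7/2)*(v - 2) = v^4/4 - 9*v^3/8 + 3*v^2/8 + 7*v/4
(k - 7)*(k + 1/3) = k^2 - 20*k/3 - 7/3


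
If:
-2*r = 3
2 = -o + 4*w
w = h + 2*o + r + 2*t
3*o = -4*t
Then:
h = 5/2 - w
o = 4*w - 2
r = -3/2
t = 3/2 - 3*w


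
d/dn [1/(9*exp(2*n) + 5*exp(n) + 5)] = (-18*exp(n) - 5)*exp(n)/(9*exp(2*n) + 5*exp(n) + 5)^2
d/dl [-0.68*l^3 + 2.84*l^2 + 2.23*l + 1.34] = -2.04*l^2 + 5.68*l + 2.23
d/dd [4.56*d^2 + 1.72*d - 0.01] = 9.12*d + 1.72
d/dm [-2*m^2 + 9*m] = 9 - 4*m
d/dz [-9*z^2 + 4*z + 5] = 4 - 18*z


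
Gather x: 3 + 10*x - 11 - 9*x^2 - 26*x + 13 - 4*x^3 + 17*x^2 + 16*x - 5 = -4*x^3 + 8*x^2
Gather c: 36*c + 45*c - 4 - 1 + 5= 81*c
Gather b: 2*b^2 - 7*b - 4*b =2*b^2 - 11*b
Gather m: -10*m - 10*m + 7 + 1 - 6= 2 - 20*m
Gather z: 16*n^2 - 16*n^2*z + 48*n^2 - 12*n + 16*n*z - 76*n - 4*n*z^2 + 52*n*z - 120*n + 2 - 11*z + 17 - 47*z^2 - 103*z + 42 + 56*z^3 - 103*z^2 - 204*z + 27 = 64*n^2 - 208*n + 56*z^3 + z^2*(-4*n - 150) + z*(-16*n^2 + 68*n - 318) + 88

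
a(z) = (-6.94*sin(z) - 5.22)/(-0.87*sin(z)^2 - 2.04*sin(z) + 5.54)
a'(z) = (1.74*sin(z)*cos(z) + 2.04*cos(z))*(-6.94*sin(z) - 5.22)/(-0.87*sin(z)^2 - 2.04*sin(z) + 5.54)^2 - 6.94*cos(z)/(-0.87*sin(z)^2 - 2.04*sin(z) + 5.54) = (-9.0828*sin(z) + 3.0189*cos(2*z) - 52.1153)*cos(z)/(0.87*sin(z)^2 + 2.04*sin(z) - 5.54)^2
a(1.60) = -4.62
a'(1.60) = 0.27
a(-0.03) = -0.89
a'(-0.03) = -1.56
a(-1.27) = 0.21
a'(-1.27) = -0.30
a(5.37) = 0.04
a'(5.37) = -0.64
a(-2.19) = 0.07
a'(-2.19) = 0.60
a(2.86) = -1.46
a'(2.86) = 2.08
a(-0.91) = 0.04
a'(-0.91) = -0.64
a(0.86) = -3.00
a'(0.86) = -3.18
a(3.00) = -1.18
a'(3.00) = 1.82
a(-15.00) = -0.11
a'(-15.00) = 0.82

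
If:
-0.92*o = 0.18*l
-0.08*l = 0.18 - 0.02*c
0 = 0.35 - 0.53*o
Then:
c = -4.50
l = -3.38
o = 0.66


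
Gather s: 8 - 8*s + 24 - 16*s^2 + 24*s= -16*s^2 + 16*s + 32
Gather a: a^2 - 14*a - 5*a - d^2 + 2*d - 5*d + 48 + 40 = a^2 - 19*a - d^2 - 3*d + 88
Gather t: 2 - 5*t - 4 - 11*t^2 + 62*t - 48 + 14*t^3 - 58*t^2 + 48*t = 14*t^3 - 69*t^2 + 105*t - 50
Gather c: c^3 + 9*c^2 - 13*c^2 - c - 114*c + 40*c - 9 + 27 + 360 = c^3 - 4*c^2 - 75*c + 378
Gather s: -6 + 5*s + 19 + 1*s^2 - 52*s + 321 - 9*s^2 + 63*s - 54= -8*s^2 + 16*s + 280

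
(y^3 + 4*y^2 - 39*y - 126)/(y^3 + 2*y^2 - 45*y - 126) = (y^2 + y - 42)/(y^2 - y - 42)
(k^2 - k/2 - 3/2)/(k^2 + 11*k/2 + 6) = (2*k^2 - k - 3)/(2*k^2 + 11*k + 12)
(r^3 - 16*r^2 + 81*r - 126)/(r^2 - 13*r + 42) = r - 3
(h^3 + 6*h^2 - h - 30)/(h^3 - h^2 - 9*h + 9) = (h^2 + 3*h - 10)/(h^2 - 4*h + 3)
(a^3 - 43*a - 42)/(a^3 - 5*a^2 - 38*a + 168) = (a + 1)/(a - 4)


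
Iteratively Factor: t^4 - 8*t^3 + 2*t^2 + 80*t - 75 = (t - 5)*(t^3 - 3*t^2 - 13*t + 15) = (t - 5)^2*(t^2 + 2*t - 3) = (t - 5)^2*(t - 1)*(t + 3)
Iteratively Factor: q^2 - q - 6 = (q - 3)*(q + 2)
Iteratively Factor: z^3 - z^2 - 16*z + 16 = (z - 4)*(z^2 + 3*z - 4) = (z - 4)*(z - 1)*(z + 4)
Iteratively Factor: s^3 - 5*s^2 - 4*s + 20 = (s - 5)*(s^2 - 4) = (s - 5)*(s - 2)*(s + 2)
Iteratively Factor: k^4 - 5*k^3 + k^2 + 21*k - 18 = (k + 2)*(k^3 - 7*k^2 + 15*k - 9) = (k - 1)*(k + 2)*(k^2 - 6*k + 9) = (k - 3)*(k - 1)*(k + 2)*(k - 3)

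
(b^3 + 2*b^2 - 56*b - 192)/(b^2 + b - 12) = (b^2 - 2*b - 48)/(b - 3)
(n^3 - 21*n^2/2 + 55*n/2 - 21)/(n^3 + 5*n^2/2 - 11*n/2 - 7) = (2*n^2 - 17*n + 21)/(2*n^2 + 9*n + 7)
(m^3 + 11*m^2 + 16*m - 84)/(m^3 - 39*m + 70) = (m + 6)/(m - 5)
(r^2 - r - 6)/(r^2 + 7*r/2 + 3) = 2*(r - 3)/(2*r + 3)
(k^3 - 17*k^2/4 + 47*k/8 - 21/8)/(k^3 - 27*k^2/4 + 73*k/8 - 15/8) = (4*k^2 - 11*k + 7)/(4*k^2 - 21*k + 5)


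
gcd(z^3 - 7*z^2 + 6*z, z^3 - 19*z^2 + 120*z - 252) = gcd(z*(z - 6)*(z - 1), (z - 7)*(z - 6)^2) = z - 6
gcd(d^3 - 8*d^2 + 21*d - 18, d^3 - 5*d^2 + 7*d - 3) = d - 3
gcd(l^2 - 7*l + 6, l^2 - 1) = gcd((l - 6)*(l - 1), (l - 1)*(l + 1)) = l - 1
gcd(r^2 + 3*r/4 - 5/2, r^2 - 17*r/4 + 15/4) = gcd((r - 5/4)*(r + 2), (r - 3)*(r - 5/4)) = r - 5/4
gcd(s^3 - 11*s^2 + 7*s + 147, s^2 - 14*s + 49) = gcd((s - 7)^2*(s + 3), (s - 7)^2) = s^2 - 14*s + 49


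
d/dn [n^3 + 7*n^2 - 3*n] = 3*n^2 + 14*n - 3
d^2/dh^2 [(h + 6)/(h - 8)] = 28/(h - 8)^3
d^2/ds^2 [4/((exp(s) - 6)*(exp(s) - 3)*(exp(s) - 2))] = (36*exp(5*s) - 484*exp(4*s) + 2224*exp(3*s) - 3456*exp(2*s) - 1152*exp(s) + 5184)*exp(s)/(exp(9*s) - 33*exp(8*s) + 471*exp(7*s) - 3815*exp(6*s) + 19332*exp(5*s) - 63612*exp(4*s) + 136080*exp(3*s) - 182736*exp(2*s) + 139968*exp(s) - 46656)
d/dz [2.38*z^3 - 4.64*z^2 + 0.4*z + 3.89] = 7.14*z^2 - 9.28*z + 0.4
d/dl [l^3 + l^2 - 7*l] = 3*l^2 + 2*l - 7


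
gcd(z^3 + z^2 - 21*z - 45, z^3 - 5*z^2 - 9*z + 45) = z^2 - 2*z - 15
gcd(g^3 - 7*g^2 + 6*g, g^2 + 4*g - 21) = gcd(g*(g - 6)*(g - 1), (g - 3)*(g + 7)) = 1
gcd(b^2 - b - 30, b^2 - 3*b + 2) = 1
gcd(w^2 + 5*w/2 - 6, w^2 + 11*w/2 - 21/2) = w - 3/2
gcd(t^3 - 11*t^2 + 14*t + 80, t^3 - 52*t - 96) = t^2 - 6*t - 16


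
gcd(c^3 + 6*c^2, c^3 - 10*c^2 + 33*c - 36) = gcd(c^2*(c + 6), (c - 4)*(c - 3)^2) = 1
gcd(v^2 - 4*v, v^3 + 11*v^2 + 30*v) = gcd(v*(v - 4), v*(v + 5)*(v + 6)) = v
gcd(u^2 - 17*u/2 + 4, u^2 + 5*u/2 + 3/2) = 1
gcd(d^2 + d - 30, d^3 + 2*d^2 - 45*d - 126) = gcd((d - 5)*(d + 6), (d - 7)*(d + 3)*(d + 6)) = d + 6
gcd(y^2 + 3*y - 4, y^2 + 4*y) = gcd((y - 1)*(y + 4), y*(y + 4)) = y + 4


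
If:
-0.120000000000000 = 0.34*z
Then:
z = -0.35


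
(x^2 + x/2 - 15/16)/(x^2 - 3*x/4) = (x + 5/4)/x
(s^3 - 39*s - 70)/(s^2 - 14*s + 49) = (s^2 + 7*s + 10)/(s - 7)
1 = 1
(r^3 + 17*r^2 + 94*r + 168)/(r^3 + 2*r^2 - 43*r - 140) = (r^2 + 13*r + 42)/(r^2 - 2*r - 35)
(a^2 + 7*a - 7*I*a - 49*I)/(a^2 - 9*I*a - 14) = (a + 7)/(a - 2*I)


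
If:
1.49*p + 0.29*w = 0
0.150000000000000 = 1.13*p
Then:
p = 0.13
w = -0.68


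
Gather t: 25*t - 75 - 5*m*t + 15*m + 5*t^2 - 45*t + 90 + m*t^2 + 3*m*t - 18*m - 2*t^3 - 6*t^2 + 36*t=-3*m - 2*t^3 + t^2*(m - 1) + t*(16 - 2*m) + 15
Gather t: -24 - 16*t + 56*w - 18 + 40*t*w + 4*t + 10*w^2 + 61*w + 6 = t*(40*w - 12) + 10*w^2 + 117*w - 36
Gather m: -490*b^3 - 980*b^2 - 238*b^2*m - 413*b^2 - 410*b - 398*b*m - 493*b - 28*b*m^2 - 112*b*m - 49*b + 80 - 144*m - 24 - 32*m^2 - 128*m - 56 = -490*b^3 - 1393*b^2 - 952*b + m^2*(-28*b - 32) + m*(-238*b^2 - 510*b - 272)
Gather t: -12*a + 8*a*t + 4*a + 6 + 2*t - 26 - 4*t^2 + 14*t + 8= -8*a - 4*t^2 + t*(8*a + 16) - 12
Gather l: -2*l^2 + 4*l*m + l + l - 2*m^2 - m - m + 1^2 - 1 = -2*l^2 + l*(4*m + 2) - 2*m^2 - 2*m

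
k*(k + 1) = k^2 + k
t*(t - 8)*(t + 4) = t^3 - 4*t^2 - 32*t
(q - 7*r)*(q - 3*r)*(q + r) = q^3 - 9*q^2*r + 11*q*r^2 + 21*r^3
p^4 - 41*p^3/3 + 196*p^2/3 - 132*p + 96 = (p - 6)*(p - 3)*(p - 8/3)*(p - 2)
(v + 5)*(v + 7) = v^2 + 12*v + 35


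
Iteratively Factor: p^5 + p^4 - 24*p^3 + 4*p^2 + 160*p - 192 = (p - 3)*(p^4 + 4*p^3 - 12*p^2 - 32*p + 64) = (p - 3)*(p + 4)*(p^3 - 12*p + 16) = (p - 3)*(p - 2)*(p + 4)*(p^2 + 2*p - 8) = (p - 3)*(p - 2)^2*(p + 4)*(p + 4)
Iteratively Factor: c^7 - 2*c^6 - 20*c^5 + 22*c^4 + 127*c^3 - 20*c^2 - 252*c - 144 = (c - 4)*(c^6 + 2*c^5 - 12*c^4 - 26*c^3 + 23*c^2 + 72*c + 36) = (c - 4)*(c - 2)*(c^5 + 4*c^4 - 4*c^3 - 34*c^2 - 45*c - 18) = (c - 4)*(c - 2)*(c + 1)*(c^4 + 3*c^3 - 7*c^2 - 27*c - 18) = (c - 4)*(c - 2)*(c + 1)^2*(c^3 + 2*c^2 - 9*c - 18) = (c - 4)*(c - 3)*(c - 2)*(c + 1)^2*(c^2 + 5*c + 6) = (c - 4)*(c - 3)*(c - 2)*(c + 1)^2*(c + 2)*(c + 3)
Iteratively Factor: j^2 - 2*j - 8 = (j + 2)*(j - 4)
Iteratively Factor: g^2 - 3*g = (g - 3)*(g)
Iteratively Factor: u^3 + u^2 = (u)*(u^2 + u) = u*(u + 1)*(u)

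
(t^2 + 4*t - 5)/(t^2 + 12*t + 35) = (t - 1)/(t + 7)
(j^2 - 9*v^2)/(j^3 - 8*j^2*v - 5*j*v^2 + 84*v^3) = (j - 3*v)/(j^2 - 11*j*v + 28*v^2)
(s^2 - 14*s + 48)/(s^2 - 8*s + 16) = (s^2 - 14*s + 48)/(s^2 - 8*s + 16)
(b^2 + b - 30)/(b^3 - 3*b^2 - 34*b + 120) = 1/(b - 4)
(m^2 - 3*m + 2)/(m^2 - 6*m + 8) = (m - 1)/(m - 4)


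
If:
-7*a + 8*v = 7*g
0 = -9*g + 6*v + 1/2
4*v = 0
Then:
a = -1/18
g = 1/18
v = 0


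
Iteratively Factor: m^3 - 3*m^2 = (m)*(m^2 - 3*m) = m*(m - 3)*(m)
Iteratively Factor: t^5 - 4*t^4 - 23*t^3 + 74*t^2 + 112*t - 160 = (t - 5)*(t^4 + t^3 - 18*t^2 - 16*t + 32) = (t - 5)*(t - 4)*(t^3 + 5*t^2 + 2*t - 8) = (t - 5)*(t - 4)*(t + 2)*(t^2 + 3*t - 4) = (t - 5)*(t - 4)*(t - 1)*(t + 2)*(t + 4)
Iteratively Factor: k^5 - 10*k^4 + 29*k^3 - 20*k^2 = (k)*(k^4 - 10*k^3 + 29*k^2 - 20*k) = k*(k - 4)*(k^3 - 6*k^2 + 5*k) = k*(k - 5)*(k - 4)*(k^2 - k) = k*(k - 5)*(k - 4)*(k - 1)*(k)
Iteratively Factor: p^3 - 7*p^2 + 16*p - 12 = (p - 2)*(p^2 - 5*p + 6) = (p - 3)*(p - 2)*(p - 2)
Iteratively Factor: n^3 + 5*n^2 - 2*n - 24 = (n + 3)*(n^2 + 2*n - 8) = (n - 2)*(n + 3)*(n + 4)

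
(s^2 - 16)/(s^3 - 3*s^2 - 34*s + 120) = (s + 4)/(s^2 + s - 30)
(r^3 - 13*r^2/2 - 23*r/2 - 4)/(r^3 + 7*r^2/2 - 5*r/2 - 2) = (r^2 - 7*r - 8)/(r^2 + 3*r - 4)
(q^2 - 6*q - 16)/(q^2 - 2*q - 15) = (-q^2 + 6*q + 16)/(-q^2 + 2*q + 15)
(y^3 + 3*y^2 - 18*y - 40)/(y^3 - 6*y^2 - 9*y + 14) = (y^2 + y - 20)/(y^2 - 8*y + 7)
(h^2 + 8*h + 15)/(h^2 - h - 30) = (h + 3)/(h - 6)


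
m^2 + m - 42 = (m - 6)*(m + 7)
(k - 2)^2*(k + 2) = k^3 - 2*k^2 - 4*k + 8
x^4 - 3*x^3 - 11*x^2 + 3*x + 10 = (x - 5)*(x - 1)*(x + 1)*(x + 2)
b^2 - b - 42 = (b - 7)*(b + 6)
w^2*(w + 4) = w^3 + 4*w^2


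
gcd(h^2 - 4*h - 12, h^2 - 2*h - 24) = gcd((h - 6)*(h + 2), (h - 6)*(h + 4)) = h - 6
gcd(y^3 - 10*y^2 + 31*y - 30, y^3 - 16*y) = 1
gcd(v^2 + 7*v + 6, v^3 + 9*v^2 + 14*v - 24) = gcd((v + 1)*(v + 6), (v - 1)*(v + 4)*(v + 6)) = v + 6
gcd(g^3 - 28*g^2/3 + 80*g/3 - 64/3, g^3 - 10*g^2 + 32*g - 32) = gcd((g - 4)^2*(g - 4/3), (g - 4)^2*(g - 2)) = g^2 - 8*g + 16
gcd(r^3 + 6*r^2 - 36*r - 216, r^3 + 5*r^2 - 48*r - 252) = r^2 + 12*r + 36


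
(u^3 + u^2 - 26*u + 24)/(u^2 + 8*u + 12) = (u^2 - 5*u + 4)/(u + 2)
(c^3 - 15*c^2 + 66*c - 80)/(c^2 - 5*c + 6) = (c^2 - 13*c + 40)/(c - 3)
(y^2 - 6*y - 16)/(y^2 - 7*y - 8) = (y + 2)/(y + 1)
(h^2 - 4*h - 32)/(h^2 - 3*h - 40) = (h + 4)/(h + 5)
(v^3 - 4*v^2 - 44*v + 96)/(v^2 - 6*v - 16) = (v^2 + 4*v - 12)/(v + 2)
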